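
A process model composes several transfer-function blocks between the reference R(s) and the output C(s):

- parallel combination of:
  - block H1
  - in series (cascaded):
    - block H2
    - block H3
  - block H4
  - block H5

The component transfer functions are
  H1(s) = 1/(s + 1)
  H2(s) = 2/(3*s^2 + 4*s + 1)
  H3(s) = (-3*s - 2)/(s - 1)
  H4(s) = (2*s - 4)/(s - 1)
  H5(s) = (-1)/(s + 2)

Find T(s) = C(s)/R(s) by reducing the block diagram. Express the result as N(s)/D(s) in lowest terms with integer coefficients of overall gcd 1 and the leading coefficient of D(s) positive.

Step 1 - cascade H2, H3; result (-6*s - 4)/(3*s^3 + s^2 - 3*s - 1)
Step 2 - sum the parallel branches H1, (H2*H3), H4, H5, giving the overall T(s)

Hence the answer: (6*s^4 + 8*s^3 - 25*s^2 - 50*s - 17)/(3*s^4 + 7*s^3 - s^2 - 7*s - 2)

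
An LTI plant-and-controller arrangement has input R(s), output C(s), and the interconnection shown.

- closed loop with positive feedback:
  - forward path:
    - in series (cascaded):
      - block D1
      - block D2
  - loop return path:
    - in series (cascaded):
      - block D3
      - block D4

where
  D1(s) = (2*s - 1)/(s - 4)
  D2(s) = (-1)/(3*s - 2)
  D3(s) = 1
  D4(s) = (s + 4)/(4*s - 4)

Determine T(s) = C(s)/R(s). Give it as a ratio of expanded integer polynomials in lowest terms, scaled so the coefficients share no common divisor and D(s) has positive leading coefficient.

First reduce the diagram to T(s).

1. reduce the series chain D1, D2 -> (1 - 2*s)/(3*s^2 - 14*s + 8)
2. cascade D3, D4 -> (s + 4)/(4*s - 4)
3. apply the feedback formula to (D1*D2), (D3*D4): this yields T(s), and no further normalization is needed

Answer: (-8*s^2 + 12*s - 4)/(12*s^3 - 66*s^2 + 95*s - 36)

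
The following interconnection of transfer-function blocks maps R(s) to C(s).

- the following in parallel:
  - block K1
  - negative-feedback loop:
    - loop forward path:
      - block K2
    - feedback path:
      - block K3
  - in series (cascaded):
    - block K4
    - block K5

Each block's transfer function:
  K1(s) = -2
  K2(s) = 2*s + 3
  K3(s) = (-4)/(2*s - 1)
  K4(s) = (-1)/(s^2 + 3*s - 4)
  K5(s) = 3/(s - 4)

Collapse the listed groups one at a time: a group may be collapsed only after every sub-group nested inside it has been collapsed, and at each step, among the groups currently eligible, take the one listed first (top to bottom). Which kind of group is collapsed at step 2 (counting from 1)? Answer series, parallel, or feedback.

[1] close the feedback loop around K2, K3
[2] multiply K4, K5 (series)
[3] sum the parallel branches K1, [K2/(1+K2*K3)], (K4*K5)
Step 2 collapses a series group.

Therefore the answer is series.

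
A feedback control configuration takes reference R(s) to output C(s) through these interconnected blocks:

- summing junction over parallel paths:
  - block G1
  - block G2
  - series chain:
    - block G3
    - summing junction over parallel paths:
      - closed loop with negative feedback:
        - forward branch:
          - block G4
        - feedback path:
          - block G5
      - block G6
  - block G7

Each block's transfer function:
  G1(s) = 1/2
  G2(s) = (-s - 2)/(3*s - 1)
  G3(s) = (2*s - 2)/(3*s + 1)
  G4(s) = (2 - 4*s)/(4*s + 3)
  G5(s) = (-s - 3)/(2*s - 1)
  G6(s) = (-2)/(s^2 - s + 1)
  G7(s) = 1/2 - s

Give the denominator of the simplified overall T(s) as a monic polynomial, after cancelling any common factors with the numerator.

Reducing step by step:

Step 1. collapse the loop (G4 forward, G5 return), giving (2 - 4*s)/(6*s + 9)
Step 2. add [G4/(1+G4*G5)], G6 (parallel), giving (-4*s^3 + 6*s^2 - 18*s - 16)/(6*s^3 + 3*s^2 - 3*s + 9)
Step 3. reduce the series chain G3, ([G4/(1+G4*G5)]+G6), giving (-8*s^4 + 20*s^3 - 48*s^2 + 4*s + 32)/(18*s^4 + 15*s^3 - 6*s^2 + 24*s + 9)
Step 4. combine G1, G2, (G3*([G4/(1+G4*G5)]+G6)), G7 in parallel, giving (-54*s^6 - 15*s^5 + 77*s^4 - 299*s^3 + 123*s^2 + 47*s - 59)/(54*s^5 + 27*s^4 - 33*s^3 + 78*s^2 + 3*s - 9)
That last expression is T(s), already simplified. Scaling its denominator by 1/54 (the reciprocal of the leading coefficient) yields the monic denominator.

Answer: s^5 + s^4/2 - 11*s^3/18 + 13*s^2/9 + s/18 - 1/6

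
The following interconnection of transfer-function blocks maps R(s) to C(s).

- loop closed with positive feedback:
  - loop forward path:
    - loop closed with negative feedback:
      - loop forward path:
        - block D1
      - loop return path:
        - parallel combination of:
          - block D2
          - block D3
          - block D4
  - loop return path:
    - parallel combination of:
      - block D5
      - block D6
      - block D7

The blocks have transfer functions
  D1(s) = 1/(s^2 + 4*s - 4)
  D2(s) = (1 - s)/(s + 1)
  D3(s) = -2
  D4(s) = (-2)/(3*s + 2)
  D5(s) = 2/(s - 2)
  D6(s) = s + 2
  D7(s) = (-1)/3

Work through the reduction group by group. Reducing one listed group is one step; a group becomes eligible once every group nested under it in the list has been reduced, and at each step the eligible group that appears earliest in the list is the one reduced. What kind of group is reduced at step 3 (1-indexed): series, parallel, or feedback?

Step 1. sum the parallel branches D2, D3, D4
Step 2. collapse the loop (D1 forward, (D2+D3+D4) return)
Step 3. add D5, D6, D7 (parallel)
Step 4. close the feedback loop around [D1/(1+D1*(D2+D3+D4))], (D5+D6+D7)
At step 3 the group reduced is parallel.

Therefore the answer is parallel.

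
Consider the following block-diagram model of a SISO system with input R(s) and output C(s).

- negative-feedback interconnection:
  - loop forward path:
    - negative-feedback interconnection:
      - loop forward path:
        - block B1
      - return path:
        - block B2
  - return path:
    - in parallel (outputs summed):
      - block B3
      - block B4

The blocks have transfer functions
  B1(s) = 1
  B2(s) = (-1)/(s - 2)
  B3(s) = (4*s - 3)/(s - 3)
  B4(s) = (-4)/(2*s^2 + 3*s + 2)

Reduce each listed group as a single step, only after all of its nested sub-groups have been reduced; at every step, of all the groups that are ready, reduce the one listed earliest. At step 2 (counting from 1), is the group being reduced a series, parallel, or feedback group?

(1) reduce the feedback loop with forward B1 and return B2
(2) sum the parallel branches B3, B4
(3) collapse the loop ([B1/(1+B1*B2)] forward, (B3+B4) return)
The group at step 2 is a parallel group.

Answer: parallel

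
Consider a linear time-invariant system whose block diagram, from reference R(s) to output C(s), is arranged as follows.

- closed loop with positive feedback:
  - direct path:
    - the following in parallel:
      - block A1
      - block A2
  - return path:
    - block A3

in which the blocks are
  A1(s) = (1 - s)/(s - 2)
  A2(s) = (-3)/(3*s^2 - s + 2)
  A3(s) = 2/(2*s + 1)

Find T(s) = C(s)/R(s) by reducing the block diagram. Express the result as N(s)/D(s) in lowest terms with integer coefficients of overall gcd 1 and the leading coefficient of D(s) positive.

Step 1. parallel reduction of A1, A2: (-3*s^3 + 4*s^2 - 6*s + 8)/(3*s^3 - 7*s^2 + 4*s - 4)
Step 2. apply the feedback formula to (A1+A2), A3; the result is T(s) itself (integer coefficients, no common factor, positive leading denominator coefficient)

Therefore the answer is (-6*s^4 + 5*s^3 - 8*s^2 + 10*s + 8)/(6*s^4 - 5*s^3 - 7*s^2 + 8*s - 20).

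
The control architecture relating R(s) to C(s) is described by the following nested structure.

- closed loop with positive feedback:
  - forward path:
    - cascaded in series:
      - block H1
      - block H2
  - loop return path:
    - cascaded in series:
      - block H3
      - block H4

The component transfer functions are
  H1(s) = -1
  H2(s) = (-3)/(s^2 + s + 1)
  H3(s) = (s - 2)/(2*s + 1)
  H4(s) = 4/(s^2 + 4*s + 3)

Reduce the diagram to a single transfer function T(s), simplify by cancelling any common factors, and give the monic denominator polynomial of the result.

First reduce the diagram to T(s).

Step 1. series reduction of H1, H2, giving 3/(s^2 + s + 1)
Step 2. series reduction of H3, H4, giving (4*s - 8)/(2*s^3 + 9*s^2 + 10*s + 3)
Step 3. close the feedback loop around (H1*H2), (H3*H4), giving (6*s^3 + 27*s^2 + 30*s + 9)/(2*s^5 + 11*s^4 + 21*s^3 + 22*s^2 + s + 27)
No further cancellation is possible in the step-3 result, so that is T(s). Its denominator becomes monic after dividing by the leading coefficient 2.

Answer: s^5 + 11*s^4/2 + 21*s^3/2 + 11*s^2 + s/2 + 27/2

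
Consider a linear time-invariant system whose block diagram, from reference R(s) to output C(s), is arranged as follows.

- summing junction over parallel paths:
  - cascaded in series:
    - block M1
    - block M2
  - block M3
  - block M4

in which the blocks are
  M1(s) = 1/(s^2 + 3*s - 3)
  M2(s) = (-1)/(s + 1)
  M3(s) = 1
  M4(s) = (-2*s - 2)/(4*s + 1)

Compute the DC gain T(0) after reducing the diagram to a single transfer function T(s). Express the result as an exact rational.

Step 1 - multiply M1, M2 (series) = (-1)/(s^3 + 4*s^2 - 3)
Step 2 - combine (M1*M2), M3, M4 in parallel = (2*s^4 + 7*s^3 - 4*s^2 - 10*s + 2)/(4*s^4 + 17*s^3 + 4*s^2 - 12*s - 3)
Evaluating the step-2 result (the overall T(s)) at s = 0 gives T(0) = 2/(-3) = -2/3.

Answer: -2/3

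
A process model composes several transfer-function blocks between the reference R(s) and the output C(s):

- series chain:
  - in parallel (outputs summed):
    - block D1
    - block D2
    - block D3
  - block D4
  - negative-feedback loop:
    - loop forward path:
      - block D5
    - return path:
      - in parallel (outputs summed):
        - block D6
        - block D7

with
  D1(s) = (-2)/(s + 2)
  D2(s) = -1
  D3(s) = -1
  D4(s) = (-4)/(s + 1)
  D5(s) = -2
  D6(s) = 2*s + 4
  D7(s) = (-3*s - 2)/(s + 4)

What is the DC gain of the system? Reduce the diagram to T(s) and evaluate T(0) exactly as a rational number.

Reducing step by step:

Step 1: combine D1, D2, D3 in parallel: (-2*s - 6)/(s + 2)
Step 2: reduce the parallel group D6, D7: (2*s^2 + 9*s + 14)/(s + 4)
Step 3: apply the feedback formula to D5, (D6+D7): (2*s + 8)/(4*s^2 + 17*s + 24)
Step 4: cascade (D1+D2+D3), D4, [D5/(1+D5*(D6+D7))]: (16*s^2 + 112*s + 192)/(4*s^4 + 29*s^3 + 83*s^2 + 106*s + 48)
Evaluating the step-4 result (the overall T(s)) at s = 0 gives T(0) = 192/48 = 4.

Answer: 4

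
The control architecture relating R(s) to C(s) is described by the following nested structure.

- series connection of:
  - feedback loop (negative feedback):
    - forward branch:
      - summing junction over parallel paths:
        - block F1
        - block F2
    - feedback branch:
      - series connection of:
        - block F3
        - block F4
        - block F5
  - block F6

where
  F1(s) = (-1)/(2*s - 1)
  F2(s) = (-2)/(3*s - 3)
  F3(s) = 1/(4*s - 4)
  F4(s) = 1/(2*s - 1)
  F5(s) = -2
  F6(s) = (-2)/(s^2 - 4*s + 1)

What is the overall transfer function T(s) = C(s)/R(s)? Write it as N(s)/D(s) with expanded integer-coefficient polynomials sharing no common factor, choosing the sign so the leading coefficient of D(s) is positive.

[1] reduce the parallel group F1, F2: (5 - 7*s)/(6*s^2 - 9*s + 3)
[2] combine F3, F4, F5 in series: (-1)/(4*s^2 - 6*s + 2)
[3] apply the feedback formula to (F1+F2), (F3*F4*F5): (-28*s^3 + 62*s^2 - 44*s + 10)/(24*s^4 - 72*s^3 + 78*s^2 - 29*s + 1)
[4] reduce the series chain [(F1+F2)/(1+(F1+F2)*(F3*F4*F5))], F6; the result is T(s) itself (integer coefficients, no common factor, positive leading denominator coefficient)

Final answer: (56*s^3 - 124*s^2 + 88*s - 20)/(24*s^6 - 168*s^5 + 390*s^4 - 413*s^3 + 195*s^2 - 33*s + 1)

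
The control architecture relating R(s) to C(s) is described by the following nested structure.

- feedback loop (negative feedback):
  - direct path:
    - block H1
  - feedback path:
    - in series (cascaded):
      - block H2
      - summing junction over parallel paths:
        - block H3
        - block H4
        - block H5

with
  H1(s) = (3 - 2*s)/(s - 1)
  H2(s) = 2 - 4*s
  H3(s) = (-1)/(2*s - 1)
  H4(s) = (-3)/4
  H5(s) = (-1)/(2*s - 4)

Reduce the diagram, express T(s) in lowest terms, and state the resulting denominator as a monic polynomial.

First reduce the diagram to T(s).

Step 1 - reduce the parallel group H3, H4, H5: (-6*s^2 + 7*s + 4)/(8*s^2 - 20*s + 8)
Step 2 - reduce the series chain H2, (H3+H4+H5): (6*s^2 - 7*s - 4)/(2*s - 4)
Step 3 - close the feedback loop around H1, (H2*(H3+H4+H5)): (4*s^2 - 14*s + 12)/(12*s^3 - 34*s^2 + 19*s + 8)
No further cancellation is possible in the step-3 result, so that is T(s). Its denominator becomes monic after dividing by the leading coefficient 12.

Answer: s^3 - 17*s^2/6 + 19*s/12 + 2/3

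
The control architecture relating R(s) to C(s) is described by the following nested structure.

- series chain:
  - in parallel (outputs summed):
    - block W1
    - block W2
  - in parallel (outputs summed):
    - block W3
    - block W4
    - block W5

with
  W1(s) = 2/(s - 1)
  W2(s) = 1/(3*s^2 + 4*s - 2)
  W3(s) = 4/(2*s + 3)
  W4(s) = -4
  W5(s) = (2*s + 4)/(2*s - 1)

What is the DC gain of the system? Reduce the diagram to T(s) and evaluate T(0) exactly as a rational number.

First reduce the diagram to T(s).

Step 1: combine W1, W2 in parallel -> (6*s^2 + 9*s - 5)/(3*s^3 + s^2 - 6*s + 2)
Step 2: add W3, W4, W5 (parallel) -> (-12*s^2 + 6*s + 20)/(4*s^2 + 4*s - 3)
Step 3: combine (W1+W2), (W3+W4+W5) in series -> (-72*s^4 - 72*s^3 + 234*s^2 + 150*s - 100)/(12*s^5 + 16*s^4 - 29*s^3 - 19*s^2 + 26*s - 6)
The step-3 result is T(s). Setting s = 0: T(0) = -100/(-6) = 50/3.

Answer: 50/3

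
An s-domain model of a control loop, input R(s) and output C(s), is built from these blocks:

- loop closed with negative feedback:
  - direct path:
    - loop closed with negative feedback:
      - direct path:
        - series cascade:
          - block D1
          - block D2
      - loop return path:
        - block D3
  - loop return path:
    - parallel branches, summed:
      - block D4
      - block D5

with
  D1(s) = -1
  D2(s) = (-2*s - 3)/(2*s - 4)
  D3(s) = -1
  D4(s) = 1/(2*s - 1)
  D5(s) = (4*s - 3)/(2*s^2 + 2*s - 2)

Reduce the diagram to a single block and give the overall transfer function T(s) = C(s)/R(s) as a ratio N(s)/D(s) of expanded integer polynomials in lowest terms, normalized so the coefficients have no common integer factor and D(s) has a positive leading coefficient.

Step 1: combine D1, D2 in series gives (2*s + 3)/(2*s - 4)
Step 2: collapse the loop ((D1*D2) forward, D3 return) gives -2*s/7 - 3/7
Step 3: parallel reduction of D4, D5 gives (10*s^2 - 8*s + 1)/(4*s^3 + 2*s^2 - 6*s + 2)
Step 4: reduce the feedback loop with forward [(D1*D2)/(1+(D1*D2)*D3)] and return (D4+D5): this yields T(s), and no further normalization is needed

Final answer: (-8*s^4 - 16*s^3 + 6*s^2 + 14*s - 6)/(8*s^3 - 20*s + 11)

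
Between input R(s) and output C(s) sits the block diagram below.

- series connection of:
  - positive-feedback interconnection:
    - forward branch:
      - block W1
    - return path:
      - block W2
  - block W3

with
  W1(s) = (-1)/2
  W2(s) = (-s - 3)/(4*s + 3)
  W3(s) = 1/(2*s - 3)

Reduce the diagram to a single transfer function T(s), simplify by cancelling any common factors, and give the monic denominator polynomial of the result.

Step 1 - collapse the loop (W1 forward, W2 return) gives (-4*s - 3)/(7*s + 3)
Step 2 - reduce the series chain [W1/(1-W1*W2)], W3 gives (-4*s - 3)/(14*s^2 - 15*s - 9)
T(s) is the step-2 result (common factors already cancelled). Leading coefficient of the denominator: 14. Divide through by 14 for the monic polynomial.

Therefore the answer is s^2 - 15*s/14 - 9/14.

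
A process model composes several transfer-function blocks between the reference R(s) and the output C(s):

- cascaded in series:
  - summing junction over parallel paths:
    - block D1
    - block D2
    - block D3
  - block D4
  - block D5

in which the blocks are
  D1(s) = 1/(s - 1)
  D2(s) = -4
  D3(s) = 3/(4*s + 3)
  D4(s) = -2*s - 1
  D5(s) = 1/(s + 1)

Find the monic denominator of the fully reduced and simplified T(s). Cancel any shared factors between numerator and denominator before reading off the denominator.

Reducing step by step:

1. combine D1, D2, D3 in parallel = (-16*s^2 + 11*s + 12)/(4*s^2 - s - 3)
2. cascade (D1+D2+D3), D4, D5 = (32*s^3 - 6*s^2 - 35*s - 12)/(4*s^3 + 3*s^2 - 4*s - 3)
No further cancellation is possible in the step-2 result, so that is T(s). Its denominator becomes monic after dividing by the leading coefficient 4.

Answer: s^3 + 3*s^2/4 - s - 3/4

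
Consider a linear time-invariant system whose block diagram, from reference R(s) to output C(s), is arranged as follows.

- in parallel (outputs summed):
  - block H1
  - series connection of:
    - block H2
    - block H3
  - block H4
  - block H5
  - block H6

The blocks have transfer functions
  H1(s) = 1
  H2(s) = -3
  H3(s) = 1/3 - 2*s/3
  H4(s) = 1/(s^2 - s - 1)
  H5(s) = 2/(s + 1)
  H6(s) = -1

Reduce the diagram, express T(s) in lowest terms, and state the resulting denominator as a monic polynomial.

(1) series reduction of H2, H3, giving 2*s - 1
(2) parallel reduction of H1, (H2*H3), H4, H5, H6, giving (2*s^4 - s^3 - 2*s^2 - s)/(s^3 - 2*s - 1)
Step 2 gives the fully reduced T(s), with no common factor left to cancel. The denominator is already monic (leading coefficient 1).

Hence the answer: s^3 - 2*s - 1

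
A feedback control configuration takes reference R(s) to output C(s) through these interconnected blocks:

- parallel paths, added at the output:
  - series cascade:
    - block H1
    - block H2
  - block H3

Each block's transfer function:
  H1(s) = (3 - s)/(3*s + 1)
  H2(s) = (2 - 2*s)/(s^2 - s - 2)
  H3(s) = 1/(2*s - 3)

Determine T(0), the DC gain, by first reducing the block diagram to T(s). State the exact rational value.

First reduce the diagram to T(s).

1. combine H1, H2 in series -> (2*s^2 - 8*s + 6)/(3*s^3 - 2*s^2 - 7*s - 2)
2. parallel reduction of (H1*H2), H3 -> (7*s^3 - 24*s^2 + 29*s - 20)/(6*s^4 - 13*s^3 - 8*s^2 + 17*s + 6)
Step 2 gives the overall T(s). Then T(0) = -20/6 = -10/3.

Answer: -10/3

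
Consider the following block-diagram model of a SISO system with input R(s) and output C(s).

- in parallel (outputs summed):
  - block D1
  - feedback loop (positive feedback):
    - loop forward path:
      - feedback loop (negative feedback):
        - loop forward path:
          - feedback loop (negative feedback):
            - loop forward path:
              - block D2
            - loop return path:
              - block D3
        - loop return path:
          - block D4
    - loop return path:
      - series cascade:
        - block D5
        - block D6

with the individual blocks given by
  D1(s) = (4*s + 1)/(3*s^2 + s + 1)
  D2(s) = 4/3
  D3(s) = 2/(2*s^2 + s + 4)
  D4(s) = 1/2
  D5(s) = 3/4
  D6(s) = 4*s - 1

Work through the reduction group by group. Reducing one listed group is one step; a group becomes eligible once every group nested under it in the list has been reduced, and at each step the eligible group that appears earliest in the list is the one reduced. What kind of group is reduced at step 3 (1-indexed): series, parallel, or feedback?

Reducing step by step:

1. reduce the feedback loop with forward D2 and return D3
2. apply the feedback formula to [D2/(1+D2*D3)], D4
3. series reduction of D5, D6
4. collapse the loop ([[D2/(1+D2*D3)]/(1+[D2/(1+D2*D3)]*D4)] forward, (D5*D6) return)
5. sum the parallel branches D1, [[[D2/(1+D2*D3)]/(1+[D2/(1+D2*D3)]*D4)]/(1-[[D2/(1+D2*D3)]/(1+[D2/(1+D2*D3)]*D4)]*(D5*D6))]
So the answer for step 3 is series.

Answer: series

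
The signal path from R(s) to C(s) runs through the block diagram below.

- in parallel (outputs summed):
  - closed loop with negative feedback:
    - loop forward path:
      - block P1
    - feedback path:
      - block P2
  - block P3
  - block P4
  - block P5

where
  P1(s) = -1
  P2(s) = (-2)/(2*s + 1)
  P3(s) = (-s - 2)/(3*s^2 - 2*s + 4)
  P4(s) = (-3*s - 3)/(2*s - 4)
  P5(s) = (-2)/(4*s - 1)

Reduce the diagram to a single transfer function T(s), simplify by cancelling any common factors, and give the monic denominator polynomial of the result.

(1) collapse the loop (P1 forward, P2 return), giving (-2*s - 1)/(2*s + 3)
(2) add [P1/(1+P1*P2)], P3, P4, P5 (parallel), giving (-120*s^5 - 38*s^4 - 133*s^3 + 35*s^2 - 6*s + 92)/(48*s^5 - 68*s^4 - 50*s^3 + 80*s^2 - 208*s + 48)
That last expression is T(s), already simplified. Scaling its denominator by 1/48 (the reciprocal of the leading coefficient) yields the monic denominator.

Final answer: s^5 - 17*s^4/12 - 25*s^3/24 + 5*s^2/3 - 13*s/3 + 1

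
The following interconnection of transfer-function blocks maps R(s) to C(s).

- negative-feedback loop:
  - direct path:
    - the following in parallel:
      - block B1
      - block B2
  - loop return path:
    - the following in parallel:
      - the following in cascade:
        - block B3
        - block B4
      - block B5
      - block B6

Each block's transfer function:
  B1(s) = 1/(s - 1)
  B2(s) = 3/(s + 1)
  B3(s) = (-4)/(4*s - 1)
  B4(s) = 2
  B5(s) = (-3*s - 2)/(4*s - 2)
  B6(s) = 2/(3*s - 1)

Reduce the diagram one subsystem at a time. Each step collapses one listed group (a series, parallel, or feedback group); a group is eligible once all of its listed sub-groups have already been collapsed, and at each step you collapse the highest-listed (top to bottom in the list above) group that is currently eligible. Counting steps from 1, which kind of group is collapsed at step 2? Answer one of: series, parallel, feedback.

Answer: series

Working:
[1] combine B1, B2 in parallel
[2] series reduction of B3, B4
[3] reduce the parallel group (B3*B4), B5, B6
[4] reduce the feedback loop with forward (B1+B2) and return ((B3*B4)+B5+B6)
The group at step 2 is a series group.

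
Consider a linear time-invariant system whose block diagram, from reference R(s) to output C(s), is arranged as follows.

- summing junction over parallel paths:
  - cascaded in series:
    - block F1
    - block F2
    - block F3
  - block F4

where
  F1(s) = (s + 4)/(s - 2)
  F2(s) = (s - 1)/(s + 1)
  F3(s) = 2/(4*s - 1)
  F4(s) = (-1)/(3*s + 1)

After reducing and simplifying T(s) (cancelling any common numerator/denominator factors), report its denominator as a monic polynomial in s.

Answer: s^4 - 11*s^3/12 - 13*s^2/6 - s/12 + 1/6

Working:
Step 1: series reduction of F1, F2, F3 gives (2*s^2 + 6*s - 8)/(4*s^3 - 5*s^2 - 7*s + 2)
Step 2: sum the parallel branches (F1*F2*F3), F4 gives (2*s^3 + 25*s^2 - 11*s - 10)/(12*s^4 - 11*s^3 - 26*s^2 - s + 2)
Step 2 gives the fully reduced T(s), with no common factor left to cancel. The denominator's leading coefficient is 12, so divide each of its coefficients by 12 to get the monic form.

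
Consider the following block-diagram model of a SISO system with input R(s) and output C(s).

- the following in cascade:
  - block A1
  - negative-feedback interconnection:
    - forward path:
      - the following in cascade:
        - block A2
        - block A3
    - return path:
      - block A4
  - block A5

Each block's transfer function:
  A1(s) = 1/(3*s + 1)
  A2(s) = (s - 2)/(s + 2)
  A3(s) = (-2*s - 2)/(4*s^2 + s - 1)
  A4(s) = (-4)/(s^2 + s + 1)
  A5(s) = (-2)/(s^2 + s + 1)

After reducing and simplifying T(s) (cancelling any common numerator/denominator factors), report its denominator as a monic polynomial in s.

1. combine A2, A3 in series -> (-2*s^2 + 2*s + 4)/(4*s^3 + 9*s^2 + s - 2)
2. reduce the feedback loop with forward (A2*A3) and return A4 -> (-2*s^4 + 4*s^2 + 6*s + 4)/(4*s^5 + 13*s^4 + 14*s^3 + 16*s^2 - 9*s - 18)
3. cascade A1, [(A2*A3)/(1+(A2*A3)*A4)], A5 -> (4*s^2 - 4*s - 8)/(12*s^6 + 43*s^5 + 55*s^4 + 62*s^3 - 11*s^2 - 63*s - 18)
The result of step 3 is T(s) in lowest terms. Its denominator has leading coefficient 12; dividing the denominator through by 12 makes it monic.

Therefore the answer is s^6 + 43*s^5/12 + 55*s^4/12 + 31*s^3/6 - 11*s^2/12 - 21*s/4 - 3/2.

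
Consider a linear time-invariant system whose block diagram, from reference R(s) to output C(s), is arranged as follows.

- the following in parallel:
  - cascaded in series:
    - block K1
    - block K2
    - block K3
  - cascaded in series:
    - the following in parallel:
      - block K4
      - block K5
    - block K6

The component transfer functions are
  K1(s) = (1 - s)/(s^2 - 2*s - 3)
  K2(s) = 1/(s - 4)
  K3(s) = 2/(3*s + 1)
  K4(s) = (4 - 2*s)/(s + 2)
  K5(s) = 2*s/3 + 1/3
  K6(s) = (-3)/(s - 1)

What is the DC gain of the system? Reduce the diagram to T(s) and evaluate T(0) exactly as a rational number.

Reducing step by step:

[1] series reduction of K1, K2, K3 = (2 - 2*s)/(3*s^4 - 17*s^3 + 9*s^2 + 41*s + 12)
[2] sum the parallel branches K4, K5 = (2*s^2 - s + 14)/(3*s + 6)
[3] reduce the series chain (K4+K5), K6 = (-2*s^2 + s - 14)/(s^2 + s - 2)
[4] parallel reduction of (K1*K2*K3), ((K4+K5)*K6) = (-6*s^6 + 37*s^5 - 77*s^4 + 163*s^3 - 109*s^2 - 556*s - 172)/(3*s^6 - 14*s^5 - 14*s^4 + 84*s^3 + 35*s^2 - 70*s - 24)
Evaluating the step-4 result (the overall T(s)) at s = 0 gives T(0) = -172/(-24) = 43/6.

Answer: 43/6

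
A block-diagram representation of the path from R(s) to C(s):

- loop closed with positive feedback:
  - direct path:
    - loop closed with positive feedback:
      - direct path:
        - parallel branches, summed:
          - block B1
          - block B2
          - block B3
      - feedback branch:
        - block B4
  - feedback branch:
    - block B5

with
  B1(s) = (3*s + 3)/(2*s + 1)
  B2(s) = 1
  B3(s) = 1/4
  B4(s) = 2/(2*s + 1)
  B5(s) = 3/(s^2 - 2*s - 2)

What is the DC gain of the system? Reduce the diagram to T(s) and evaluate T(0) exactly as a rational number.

Reducing step by step:

1. add B1, B2, B3 (parallel), giving (22*s + 17)/(8*s + 4)
2. reduce the feedback loop with forward (B1+B2+B3) and return B4, giving (44*s^2 + 56*s + 17)/(16*s^2 - 28*s - 30)
3. reduce the feedback loop with forward [(B1+B2+B3)/(1-(B1+B2+B3)*B4)] and return B5, giving (44*s^4 - 32*s^3 - 183*s^2 - 146*s - 34)/(16*s^4 - 60*s^3 - 138*s^2 - 52*s + 9)
Evaluating the step-3 result (the overall T(s)) at s = 0 gives T(0) = -34/9.

Answer: -34/9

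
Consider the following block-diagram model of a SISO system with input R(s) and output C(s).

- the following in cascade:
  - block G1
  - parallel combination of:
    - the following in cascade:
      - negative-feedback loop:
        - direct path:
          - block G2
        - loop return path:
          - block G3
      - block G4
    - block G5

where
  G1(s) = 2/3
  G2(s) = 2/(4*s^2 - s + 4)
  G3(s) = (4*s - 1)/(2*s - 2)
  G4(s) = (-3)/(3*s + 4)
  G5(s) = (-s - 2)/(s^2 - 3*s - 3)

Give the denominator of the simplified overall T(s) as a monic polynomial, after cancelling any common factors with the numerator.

Answer: s^6 - 35*s^5/12 - 8*s^4/3 - s^3/4 - 26*s^2/3 - s/4 + 5

Working:
[1] close the feedback loop around G2, G3 = (2*s - 2)/(4*s^3 - 5*s^2 + 9*s - 5)
[2] cascade [G2/(1+G2*G3)], G4 = (6 - 6*s)/(12*s^4 + s^3 + 7*s^2 + 21*s - 20)
[3] add ([G2/(1+G2*G3)]*G4), G5 (parallel) = (-12*s^5 - 25*s^4 - 15*s^3 - 11*s^2 - 22*s + 22)/(12*s^6 - 35*s^5 - 32*s^4 - 3*s^3 - 104*s^2 - 3*s + 60)
[4] series reduction of G1, (([G2/(1+G2*G3)]*G4)+G5) = (-24*s^5 - 50*s^4 - 30*s^3 - 22*s^2 - 44*s + 44)/(36*s^6 - 105*s^5 - 96*s^4 - 9*s^3 - 312*s^2 - 9*s + 180)
That last expression is T(s), already simplified. Scaling its denominator by 1/36 (the reciprocal of the leading coefficient) yields the monic denominator.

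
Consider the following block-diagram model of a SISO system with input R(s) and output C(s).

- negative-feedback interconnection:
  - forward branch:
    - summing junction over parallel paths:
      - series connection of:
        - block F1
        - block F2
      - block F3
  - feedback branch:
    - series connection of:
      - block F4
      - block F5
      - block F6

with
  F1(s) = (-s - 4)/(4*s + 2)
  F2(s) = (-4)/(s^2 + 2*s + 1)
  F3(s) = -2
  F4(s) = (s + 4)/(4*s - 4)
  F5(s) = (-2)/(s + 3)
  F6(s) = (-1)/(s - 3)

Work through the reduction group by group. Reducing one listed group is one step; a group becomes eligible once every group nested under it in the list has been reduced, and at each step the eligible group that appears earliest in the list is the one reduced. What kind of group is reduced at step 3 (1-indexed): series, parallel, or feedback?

Step 1 - combine F1, F2 in series
Step 2 - reduce the parallel group (F1*F2), F3
Step 3 - series reduction of F4, F5, F6
Step 4 - reduce the feedback loop with forward ((F1*F2)+F3) and return (F4*F5*F6)
Step 3 collapses a series group.

Final answer: series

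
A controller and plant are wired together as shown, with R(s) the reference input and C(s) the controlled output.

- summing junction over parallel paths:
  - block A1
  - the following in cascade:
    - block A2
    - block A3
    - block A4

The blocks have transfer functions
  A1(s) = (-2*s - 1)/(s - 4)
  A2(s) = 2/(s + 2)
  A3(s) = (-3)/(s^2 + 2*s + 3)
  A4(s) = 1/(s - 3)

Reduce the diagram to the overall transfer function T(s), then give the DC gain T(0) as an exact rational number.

1. series reduction of A2, A3, A4, giving (-6)/(s^4 + s^3 - 5*s^2 - 15*s - 18)
2. sum the parallel branches A1, (A2*A3*A4), giving (-2*s^5 - 3*s^4 + 9*s^3 + 35*s^2 + 45*s + 42)/(s^5 - 3*s^4 - 9*s^3 + 5*s^2 + 42*s + 72)
Evaluating the step-2 result (the overall T(s)) at s = 0 gives T(0) = 42/72 = 7/12.

Answer: 7/12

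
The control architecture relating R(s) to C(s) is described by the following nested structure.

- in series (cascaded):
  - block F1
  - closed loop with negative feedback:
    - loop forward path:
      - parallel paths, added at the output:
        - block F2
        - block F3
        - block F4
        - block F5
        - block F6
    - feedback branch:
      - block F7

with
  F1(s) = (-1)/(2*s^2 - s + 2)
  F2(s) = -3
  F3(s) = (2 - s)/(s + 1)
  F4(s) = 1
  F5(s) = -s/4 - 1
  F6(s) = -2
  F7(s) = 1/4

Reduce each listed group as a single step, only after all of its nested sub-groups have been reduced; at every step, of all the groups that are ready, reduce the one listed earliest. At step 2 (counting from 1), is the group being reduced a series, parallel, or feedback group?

[1] add F2, F3, F4, F5, F6 (parallel)
[2] close the feedback loop around (F2+F3+F4+F5+F6), F7
[3] multiply F1, [(F2+F3+F4+F5+F6)/(1+(F2+F3+F4+F5+F6)*F7)] (series)
So the answer for step 2 is feedback.

Final answer: feedback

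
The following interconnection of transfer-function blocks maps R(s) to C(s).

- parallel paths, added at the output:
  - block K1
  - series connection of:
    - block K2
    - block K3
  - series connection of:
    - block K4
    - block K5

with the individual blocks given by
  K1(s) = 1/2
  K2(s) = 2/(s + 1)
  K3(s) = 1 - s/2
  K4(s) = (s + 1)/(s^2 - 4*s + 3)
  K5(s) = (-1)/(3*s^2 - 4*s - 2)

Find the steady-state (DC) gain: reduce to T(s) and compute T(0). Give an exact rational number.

The answer is 8/3.

Reasoning:
Step 1: series reduction of K2, K3 = (2 - s)/(s + 1)
Step 2: multiply K4, K5 (series) = (-s - 1)/(3*s^4 - 16*s^3 + 23*s^2 - 4*s - 6)
Step 3: combine K1, (K2*K3), (K4*K5) in parallel = (-3*s^5 + 31*s^4 - 103*s^3 + 117*s^2 - 18*s - 32)/(6*s^5 - 26*s^4 + 14*s^3 + 38*s^2 - 20*s - 12)
The step-3 result is T(s). Setting s = 0: T(0) = -32/(-12) = 8/3.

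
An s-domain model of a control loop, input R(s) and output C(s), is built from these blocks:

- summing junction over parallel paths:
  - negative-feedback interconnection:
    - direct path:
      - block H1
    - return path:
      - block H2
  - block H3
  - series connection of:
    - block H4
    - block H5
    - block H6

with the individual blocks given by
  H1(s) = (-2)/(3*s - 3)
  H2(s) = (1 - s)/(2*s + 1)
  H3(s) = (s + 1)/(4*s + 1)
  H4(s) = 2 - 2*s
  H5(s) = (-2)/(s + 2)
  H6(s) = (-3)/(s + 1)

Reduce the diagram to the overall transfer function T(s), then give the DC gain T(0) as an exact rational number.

Reducing step by step:

Step 1. feedback reduction of H1, H2; result (-4*s - 2)/(6*s^2 - s - 5)
Step 2. reduce the series chain H4, H5, H6; result (12 - 12*s)/(s^2 + 3*s + 2)
Step 3. add [H1/(1+H1*H2)], H3, (H4*H5*H6) (parallel); result (6*s^5 - 281*s^4 + 225*s^3 + 193*s^2 - 249*s - 74)/(24*s^5 + 74*s^4 + 33*s^3 - 64*s^2 - 57*s - 10)
DC gain: substitute s = 0 into T(s) from step 3: T(0) = -74/(-10) = 37/5.

Answer: 37/5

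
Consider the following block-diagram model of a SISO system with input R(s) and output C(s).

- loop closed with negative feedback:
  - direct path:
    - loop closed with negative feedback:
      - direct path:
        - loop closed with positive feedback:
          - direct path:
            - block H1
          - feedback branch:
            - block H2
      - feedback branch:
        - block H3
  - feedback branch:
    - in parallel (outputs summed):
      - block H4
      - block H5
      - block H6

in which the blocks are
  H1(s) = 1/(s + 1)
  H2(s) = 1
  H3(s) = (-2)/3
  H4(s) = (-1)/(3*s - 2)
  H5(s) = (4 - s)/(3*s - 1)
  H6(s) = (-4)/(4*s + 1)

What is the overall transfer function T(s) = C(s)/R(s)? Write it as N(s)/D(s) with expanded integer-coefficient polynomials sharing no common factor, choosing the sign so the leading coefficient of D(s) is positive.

Step 1 - close the feedback loop around H1, H2, giving 1/s
Step 2 - collapse the loop ([H1/(1-H1*H2)] forward, H3 return), giving 3/(3*s - 2)
Step 3 - parallel reduction of H4, H5, H6, giving (-12*s^3 + 5*s^2 + 19*s - 15)/(36*s^3 - 27*s^2 - s + 2)
Step 4 - feedback reduction of [[H1/(1-H1*H2)]/(1+[H1/(1-H1*H2)]*H3)], (H4+H5+H6), giving the overall T(s)

Hence the answer: (108*s^3 - 81*s^2 - 3*s + 6)/(108*s^4 - 189*s^3 + 66*s^2 + 65*s - 49)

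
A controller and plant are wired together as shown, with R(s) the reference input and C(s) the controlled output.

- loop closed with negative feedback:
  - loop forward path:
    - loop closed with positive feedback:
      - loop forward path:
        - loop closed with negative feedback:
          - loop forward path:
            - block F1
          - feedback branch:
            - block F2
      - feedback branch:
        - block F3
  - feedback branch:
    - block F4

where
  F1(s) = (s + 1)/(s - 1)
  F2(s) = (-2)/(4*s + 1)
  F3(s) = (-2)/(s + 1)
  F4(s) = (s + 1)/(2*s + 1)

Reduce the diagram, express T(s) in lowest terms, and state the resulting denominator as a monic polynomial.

First reduce the diagram to T(s).

(1) close the feedback loop around F1, F2; result (4*s^2 + 5*s + 1)/(4*s^2 - 5*s - 3)
(2) apply the feedback formula to [F1/(1+F1*F2)], F3; result (4*s + 1)/(4*s - 1)
(3) apply the feedback formula to [[F1/(1+F1*F2)]/(1-[F1/(1+F1*F2)]*F3)], F4; result (8*s^2 + 6*s + 1)/(12*s^2 + 7*s)
T(s) is the step-3 result (common factors already cancelled). Leading coefficient of the denominator: 12. Divide through by 12 for the monic polynomial.

Answer: s^2 + 7*s/12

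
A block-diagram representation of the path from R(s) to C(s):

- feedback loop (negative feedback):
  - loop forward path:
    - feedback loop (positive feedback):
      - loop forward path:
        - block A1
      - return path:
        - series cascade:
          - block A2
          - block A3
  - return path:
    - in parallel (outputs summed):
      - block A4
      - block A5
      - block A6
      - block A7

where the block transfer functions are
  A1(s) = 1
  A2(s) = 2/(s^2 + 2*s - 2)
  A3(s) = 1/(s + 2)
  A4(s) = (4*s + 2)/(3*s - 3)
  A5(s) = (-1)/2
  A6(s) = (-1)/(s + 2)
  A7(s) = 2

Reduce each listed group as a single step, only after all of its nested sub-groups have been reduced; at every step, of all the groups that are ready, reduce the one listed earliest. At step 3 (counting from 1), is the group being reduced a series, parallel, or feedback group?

Step 1 - cascade A2, A3
Step 2 - apply the feedback formula to A1, (A2*A3)
Step 3 - parallel reduction of A4, A5, A6, A7
Step 4 - close the feedback loop around [A1/(1-A1*(A2*A3))], (A4+A5+A6+A7)
The group at step 3 is a parallel group.

Hence the answer: parallel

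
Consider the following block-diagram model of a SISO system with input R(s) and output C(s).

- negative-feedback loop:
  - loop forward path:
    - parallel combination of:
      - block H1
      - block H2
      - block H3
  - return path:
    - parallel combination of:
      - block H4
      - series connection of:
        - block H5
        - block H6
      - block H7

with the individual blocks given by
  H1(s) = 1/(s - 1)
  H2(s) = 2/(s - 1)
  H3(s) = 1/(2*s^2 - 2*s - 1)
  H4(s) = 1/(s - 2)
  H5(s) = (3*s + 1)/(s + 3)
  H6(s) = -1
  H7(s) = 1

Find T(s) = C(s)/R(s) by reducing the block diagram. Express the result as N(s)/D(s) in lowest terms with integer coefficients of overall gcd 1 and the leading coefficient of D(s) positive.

[1] parallel reduction of H1, H2, H3; result (6*s^2 - 5*s - 4)/(2*s^3 - 4*s^2 + s + 1)
[2] reduce the series chain H5, H6; result (-3*s - 1)/(s + 3)
[3] add H4, (H5*H6), H7 (parallel); result (-2*s^2 + 7*s - 1)/(s^2 + s - 6)
[4] reduce the feedback loop with forward (H1+H2+H3) and return (H4+(H5*H6)+H7): this yields T(s), and no further normalization is needed

Therefore the answer is (6*s^4 + s^3 - 45*s^2 + 26*s + 24)/(2*s^5 - 14*s^4 + 37*s^3 - 7*s^2 - 28*s - 2).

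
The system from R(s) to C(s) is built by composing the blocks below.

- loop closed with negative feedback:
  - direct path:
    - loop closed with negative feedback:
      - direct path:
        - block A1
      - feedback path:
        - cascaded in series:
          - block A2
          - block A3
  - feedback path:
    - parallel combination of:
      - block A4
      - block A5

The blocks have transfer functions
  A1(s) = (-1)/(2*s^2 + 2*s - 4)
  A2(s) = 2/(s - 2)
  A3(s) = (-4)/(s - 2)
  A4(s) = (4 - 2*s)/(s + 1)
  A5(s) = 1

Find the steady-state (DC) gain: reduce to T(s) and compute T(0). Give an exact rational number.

Reducing step by step:

(1) series reduction of A2, A3 -> (-8)/(s^2 - 4*s + 4)
(2) collapse the loop (A1 forward, (A2*A3) return) -> (-s^2 + 4*s - 4)/(2*s^4 - 6*s^3 - 4*s^2 + 24*s - 8)
(3) sum the parallel branches A4, A5 -> (5 - s)/(s + 1)
(4) close the feedback loop around [A1/(1+A1*(A2*A3))], (A4+A5) -> (-s^3 + 3*s^2 - 4)/(2*s^5 - 4*s^4 - 9*s^3 + 11*s^2 + 40*s - 28)
Step 4 gives the overall T(s). Then T(0) = -4/(-28) = 1/7.

Answer: 1/7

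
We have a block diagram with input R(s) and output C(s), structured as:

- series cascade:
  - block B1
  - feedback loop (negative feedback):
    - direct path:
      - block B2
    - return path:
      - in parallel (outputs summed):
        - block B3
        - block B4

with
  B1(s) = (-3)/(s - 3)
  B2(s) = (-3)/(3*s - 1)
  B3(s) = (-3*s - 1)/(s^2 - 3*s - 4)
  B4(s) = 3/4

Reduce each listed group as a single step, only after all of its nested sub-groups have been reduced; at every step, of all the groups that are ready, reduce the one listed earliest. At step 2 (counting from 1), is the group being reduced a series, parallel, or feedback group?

Reducing step by step:

1. add B3, B4 (parallel)
2. feedback reduction of B2, (B3+B4)
3. combine B1, [B2/(1+B2*(B3+B4))] in series
The group at step 2 is a feedback group.

Answer: feedback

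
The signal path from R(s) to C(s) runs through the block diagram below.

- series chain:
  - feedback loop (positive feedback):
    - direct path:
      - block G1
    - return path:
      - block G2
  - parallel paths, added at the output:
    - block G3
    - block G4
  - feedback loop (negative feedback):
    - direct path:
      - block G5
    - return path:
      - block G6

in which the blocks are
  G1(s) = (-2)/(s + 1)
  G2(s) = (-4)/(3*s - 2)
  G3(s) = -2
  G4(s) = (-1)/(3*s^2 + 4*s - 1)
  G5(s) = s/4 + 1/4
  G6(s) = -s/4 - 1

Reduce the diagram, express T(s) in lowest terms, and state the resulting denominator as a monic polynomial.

Answer: s^6 + 20*s^5/3 - 62*s^4/9 - 122*s^3/3 + 17*s^2 + 542*s/9 - 40/3

Working:
1. close the feedback loop around G1, G2 = (4 - 6*s)/(3*s^2 + s - 10)
2. reduce the parallel group G3, G4 = (-6*s^2 - 8*s + 1)/(3*s^2 + 4*s - 1)
3. reduce the feedback loop with forward G5 and return G6 = (-4*s - 4)/(s^2 + 5*s - 12)
4. multiply [G1/(1-G1*G2)], (G3+G4), [G5/(1+G5*G6)] (series) = (-144*s^4 - 240*s^3 + 56*s^2 + 136*s - 16)/(9*s^6 + 60*s^5 - 62*s^4 - 366*s^3 + 153*s^2 + 542*s - 120)
The result of step 4 is T(s) in lowest terms. Its denominator has leading coefficient 9; dividing the denominator through by 9 makes it monic.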